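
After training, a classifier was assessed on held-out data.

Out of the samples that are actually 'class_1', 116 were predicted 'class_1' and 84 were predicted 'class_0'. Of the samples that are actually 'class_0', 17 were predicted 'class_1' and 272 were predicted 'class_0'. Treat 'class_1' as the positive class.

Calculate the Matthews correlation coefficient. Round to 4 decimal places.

0.5758

MCC = (TP·TN − FP·FN) / √((TP+FP)(TP+FN)(TN+FP)(TN+FN))
Numerator = 116·272 − 17·84 = 30124
Denominator = √(133·200·289·356) = √2736714400 = 52313.6158
MCC = 30124 / 52313.6158 = 0.5758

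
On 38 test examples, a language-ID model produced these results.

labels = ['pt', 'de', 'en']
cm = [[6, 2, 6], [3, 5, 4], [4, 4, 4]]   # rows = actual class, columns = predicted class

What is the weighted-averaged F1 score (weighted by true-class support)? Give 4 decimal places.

0.3982

Per-class F1 score (2·TP/(2·TP+FP+FN)):
  pt: TP=6, FP=3+4=7, FN=2+6=8 → 12/27 = 0.44444
  de: TP=5, FP=2+4=6, FN=3+4=7 → 10/23 = 0.43478
  en: TP=4, FP=6+4=10, FN=4+4=8 → 8/26 = 0.30769
Weighted-F1 score = Σ (supportᵢ/N)·F1 scoreᵢ with N=38: (14/38)·0.44444 + (12/38)·0.43478 + (12/38)·0.30769 = 0.3982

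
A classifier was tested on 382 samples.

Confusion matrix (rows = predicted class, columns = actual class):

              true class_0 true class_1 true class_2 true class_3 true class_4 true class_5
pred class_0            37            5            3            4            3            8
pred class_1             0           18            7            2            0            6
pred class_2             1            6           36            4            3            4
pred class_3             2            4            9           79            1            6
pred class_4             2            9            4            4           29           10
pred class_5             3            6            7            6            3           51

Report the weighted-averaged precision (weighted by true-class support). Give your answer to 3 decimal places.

Per-class precision (TP/(TP+FP)):
  class_0: TP=37, FP=5+3+4+3+8=23 → 37/60 = 0.6167
  class_1: TP=18, FP=0+7+2+0+6=15 → 18/33 = 0.5455
  class_2: TP=36, FP=1+6+4+3+4=18 → 36/54 = 0.6667
  class_3: TP=79, FP=2+4+9+1+6=22 → 79/101 = 0.7822
  class_4: TP=29, FP=2+9+4+4+10=29 → 29/58 = 0.5000
  class_5: TP=51, FP=3+6+7+6+3=25 → 51/76 = 0.6711
Weighted-precision = Σ (supportᵢ/N)·precisionᵢ with N=382: (45/382)·0.6167 + (48/382)·0.5455 + (66/382)·0.6667 + (99/382)·0.7822 + (39/382)·0.5000 + (85/382)·0.6711 = 0.659

0.659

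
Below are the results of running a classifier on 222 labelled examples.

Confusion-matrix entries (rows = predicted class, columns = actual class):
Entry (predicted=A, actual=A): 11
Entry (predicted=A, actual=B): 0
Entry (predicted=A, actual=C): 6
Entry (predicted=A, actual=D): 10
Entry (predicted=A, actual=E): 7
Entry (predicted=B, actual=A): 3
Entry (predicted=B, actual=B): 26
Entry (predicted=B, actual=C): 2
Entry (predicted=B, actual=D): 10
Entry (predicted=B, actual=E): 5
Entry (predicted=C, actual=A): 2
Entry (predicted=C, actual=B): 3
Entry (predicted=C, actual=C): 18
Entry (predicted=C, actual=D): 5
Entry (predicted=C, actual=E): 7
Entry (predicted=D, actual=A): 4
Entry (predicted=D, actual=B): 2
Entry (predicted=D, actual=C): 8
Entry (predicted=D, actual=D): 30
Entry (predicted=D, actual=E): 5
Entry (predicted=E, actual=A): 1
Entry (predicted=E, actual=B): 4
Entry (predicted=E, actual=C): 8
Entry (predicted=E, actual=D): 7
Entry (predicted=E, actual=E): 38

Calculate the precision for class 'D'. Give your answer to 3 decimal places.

0.612

precision = TP/(TP+FP).
D: TP=30, FP=4+2+8+5=19 → 30/49 = 0.6122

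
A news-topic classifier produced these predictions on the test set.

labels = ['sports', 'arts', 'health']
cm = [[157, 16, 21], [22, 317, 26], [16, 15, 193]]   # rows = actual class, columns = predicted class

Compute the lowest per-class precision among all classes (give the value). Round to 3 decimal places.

Per-class precision (TP/(TP+FP)):
  sports: TP=157, FP=22+16=38 → 157/195 = 0.8051
  arts: TP=317, FP=16+15=31 → 317/348 = 0.9109
  health: TP=193, FP=21+26=47 → 193/240 = 0.8042
Lowest is class 'health' with precision = 0.804.

0.804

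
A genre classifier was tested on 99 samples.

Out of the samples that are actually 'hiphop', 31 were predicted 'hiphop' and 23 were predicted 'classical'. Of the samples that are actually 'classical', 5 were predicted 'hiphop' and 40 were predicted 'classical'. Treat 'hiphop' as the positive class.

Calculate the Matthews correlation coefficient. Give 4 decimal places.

0.4792

MCC = (TP·TN − FP·FN) / √((TP+FP)(TP+FN)(TN+FP)(TN+FN))
Numerator = 31·40 − 5·23 = 1125
Denominator = √(36·54·45·63) = √5511240 = 2347.6030
MCC = 1125 / 2347.6030 = 0.4792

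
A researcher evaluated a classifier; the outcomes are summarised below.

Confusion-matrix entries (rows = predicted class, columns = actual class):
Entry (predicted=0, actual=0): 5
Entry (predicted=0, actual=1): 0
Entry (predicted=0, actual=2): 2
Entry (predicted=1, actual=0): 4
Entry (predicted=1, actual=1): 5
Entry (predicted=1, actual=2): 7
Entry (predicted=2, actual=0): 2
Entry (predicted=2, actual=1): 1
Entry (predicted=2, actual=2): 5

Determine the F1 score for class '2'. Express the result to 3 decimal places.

0.455

F1 score = 2·TP/(2·TP+FP+FN).
2: TP=5, FP=2+1=3, FN=2+7=9 → 10/22 = 0.4545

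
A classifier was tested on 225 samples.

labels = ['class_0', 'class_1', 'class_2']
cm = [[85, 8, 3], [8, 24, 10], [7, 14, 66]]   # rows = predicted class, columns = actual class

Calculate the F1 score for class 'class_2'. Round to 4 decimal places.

Take TP from the diagonal, FP from the rest of the 'class_2' prediction marginal, FN from the rest of the 'class_2' actual marginal.
F1 score = 2·TP/(2·TP+FP+FN).
class_2: TP=66, FP=7+14=21, FN=3+10=13 → 132/166 = 0.79518

0.7952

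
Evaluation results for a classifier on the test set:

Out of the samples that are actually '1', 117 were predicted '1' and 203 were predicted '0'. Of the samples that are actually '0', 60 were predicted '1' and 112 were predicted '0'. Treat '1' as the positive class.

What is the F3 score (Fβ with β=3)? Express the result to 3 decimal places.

Fβ = (1+β²)·TP / ((1+β²)·TP + β²·FN + FP), with β²=9
= 10·117 / (10·117 + 9·203 + 60) = 0.383

0.383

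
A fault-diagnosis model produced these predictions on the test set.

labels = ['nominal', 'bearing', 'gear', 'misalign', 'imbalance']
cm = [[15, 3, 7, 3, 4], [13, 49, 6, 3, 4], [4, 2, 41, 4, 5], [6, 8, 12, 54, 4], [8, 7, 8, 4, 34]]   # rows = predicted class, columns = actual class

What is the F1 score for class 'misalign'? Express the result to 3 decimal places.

Treat 'misalign' as positive and all other classes as negative.
F1 score = 2·TP/(2·TP+FP+FN).
misalign: TP=54, FP=6+8+12+4=30, FN=3+3+4+4=14 → 108/152 = 0.7105

0.711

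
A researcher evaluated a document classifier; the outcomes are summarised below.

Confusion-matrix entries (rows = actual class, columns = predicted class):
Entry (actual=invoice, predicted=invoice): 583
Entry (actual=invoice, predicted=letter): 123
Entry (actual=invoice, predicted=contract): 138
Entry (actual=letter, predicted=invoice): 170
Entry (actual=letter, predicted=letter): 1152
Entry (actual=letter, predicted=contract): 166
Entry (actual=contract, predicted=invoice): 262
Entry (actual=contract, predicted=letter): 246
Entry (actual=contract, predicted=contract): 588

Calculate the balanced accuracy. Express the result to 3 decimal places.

Balanced accuracy = mean of per-class recall.
  invoice: recall = 583/844 = 0.6908
  letter: recall = 1152/1488 = 0.7742
  contract: recall = 588/1096 = 0.5365
Mean = (0.6908 + 0.7742 + 0.5365) / 3 = 0.667

0.667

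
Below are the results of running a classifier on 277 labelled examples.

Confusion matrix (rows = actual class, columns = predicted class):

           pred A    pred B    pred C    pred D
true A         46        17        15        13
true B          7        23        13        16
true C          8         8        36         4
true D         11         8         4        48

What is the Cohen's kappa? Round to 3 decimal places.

0.401

Observed agreement pₒ = trace/N = 153/277 = 0.5523
Expected agreement pₑ = Σ (rowᵢ·colᵢ)/N² = (91·72 + 59·56 + 56·68 + 71·81)/277² = 0.2530
κ = (pₒ − pₑ)/(1 − pₑ) = (0.5523 − 0.2530)/(1 − 0.2530) = 0.401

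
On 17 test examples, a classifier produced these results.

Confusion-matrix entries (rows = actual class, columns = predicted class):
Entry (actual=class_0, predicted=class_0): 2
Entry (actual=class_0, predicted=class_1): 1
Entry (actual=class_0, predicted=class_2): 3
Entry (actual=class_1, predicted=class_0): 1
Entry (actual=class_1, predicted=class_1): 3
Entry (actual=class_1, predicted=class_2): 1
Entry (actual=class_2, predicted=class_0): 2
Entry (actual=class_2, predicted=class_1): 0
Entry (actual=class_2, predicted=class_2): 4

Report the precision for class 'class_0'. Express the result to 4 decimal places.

0.4000

Treat 'class_0' as positive and all other classes as negative.
precision = TP/(TP+FP).
class_0: TP=2, FP=1+2=3 → 2/5 = 0.40000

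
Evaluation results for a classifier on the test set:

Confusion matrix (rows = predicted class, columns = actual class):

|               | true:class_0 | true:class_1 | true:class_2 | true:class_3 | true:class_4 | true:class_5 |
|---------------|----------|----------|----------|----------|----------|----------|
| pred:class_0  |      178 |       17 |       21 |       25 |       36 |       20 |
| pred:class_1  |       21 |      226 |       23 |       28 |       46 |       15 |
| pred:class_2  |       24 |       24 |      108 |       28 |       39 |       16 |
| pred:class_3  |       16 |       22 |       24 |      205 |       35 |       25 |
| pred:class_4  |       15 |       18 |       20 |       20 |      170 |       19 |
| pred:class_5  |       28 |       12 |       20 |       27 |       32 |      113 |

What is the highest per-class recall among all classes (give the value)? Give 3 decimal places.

0.708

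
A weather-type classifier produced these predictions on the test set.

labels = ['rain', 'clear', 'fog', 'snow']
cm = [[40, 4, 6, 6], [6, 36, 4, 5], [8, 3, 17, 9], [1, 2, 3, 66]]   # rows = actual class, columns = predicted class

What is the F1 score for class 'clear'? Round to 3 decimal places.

0.750

Take TP from the diagonal, FP from the rest of the 'clear' prediction marginal, FN from the rest of the 'clear' actual marginal.
F1 score = 2·TP/(2·TP+FP+FN).
clear: TP=36, FP=4+3+2=9, FN=6+4+5=15 → 72/96 = 0.7500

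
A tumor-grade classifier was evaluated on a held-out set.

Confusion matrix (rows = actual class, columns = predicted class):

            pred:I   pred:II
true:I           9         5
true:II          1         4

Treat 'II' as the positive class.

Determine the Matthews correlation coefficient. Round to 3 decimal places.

0.391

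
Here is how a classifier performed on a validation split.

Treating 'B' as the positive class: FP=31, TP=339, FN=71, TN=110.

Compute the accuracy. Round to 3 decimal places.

Accuracy = (TP+TN)/N = (339+110)/551 = 0.815

0.815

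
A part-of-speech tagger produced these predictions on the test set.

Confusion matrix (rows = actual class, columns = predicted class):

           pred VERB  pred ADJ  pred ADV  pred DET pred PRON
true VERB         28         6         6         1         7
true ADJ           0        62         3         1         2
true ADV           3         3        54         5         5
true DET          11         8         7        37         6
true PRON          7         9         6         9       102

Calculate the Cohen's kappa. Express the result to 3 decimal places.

Observed agreement pₒ = trace/N = 283/388 = 0.7294
Expected agreement pₑ = Σ (rowᵢ·colᵢ)/N² = (48·49 + 68·88 + 70·76 + 69·53 + 133·122)/388² = 0.2228
κ = (pₒ − pₑ)/(1 − pₑ) = (0.7294 − 0.2228)/(1 − 0.2228) = 0.652

0.652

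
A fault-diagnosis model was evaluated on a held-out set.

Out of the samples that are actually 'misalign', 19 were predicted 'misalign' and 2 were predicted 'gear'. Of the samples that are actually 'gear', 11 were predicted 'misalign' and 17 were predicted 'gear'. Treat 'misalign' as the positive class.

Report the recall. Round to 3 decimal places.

0.905

Recall = TP/(TP+FN) = 19/(19+2) = 19/21 = 0.905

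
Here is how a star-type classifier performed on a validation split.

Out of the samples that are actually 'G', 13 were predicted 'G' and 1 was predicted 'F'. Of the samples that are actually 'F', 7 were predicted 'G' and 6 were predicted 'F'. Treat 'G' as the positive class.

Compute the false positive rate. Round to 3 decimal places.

FPR = FP/(FP+TN) = 7/(7+6) = 0.538

0.538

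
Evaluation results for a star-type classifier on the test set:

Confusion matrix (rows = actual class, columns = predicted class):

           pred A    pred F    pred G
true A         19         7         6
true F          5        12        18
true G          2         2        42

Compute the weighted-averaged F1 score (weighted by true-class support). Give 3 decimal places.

0.624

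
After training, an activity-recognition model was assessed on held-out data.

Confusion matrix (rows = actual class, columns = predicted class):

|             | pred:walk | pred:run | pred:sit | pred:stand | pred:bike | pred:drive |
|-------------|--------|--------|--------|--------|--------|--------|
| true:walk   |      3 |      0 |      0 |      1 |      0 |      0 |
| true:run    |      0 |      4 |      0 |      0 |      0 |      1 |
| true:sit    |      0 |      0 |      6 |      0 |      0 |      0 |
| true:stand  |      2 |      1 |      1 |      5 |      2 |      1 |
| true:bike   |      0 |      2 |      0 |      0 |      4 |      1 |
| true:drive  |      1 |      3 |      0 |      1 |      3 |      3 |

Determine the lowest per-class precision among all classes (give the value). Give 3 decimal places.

0.400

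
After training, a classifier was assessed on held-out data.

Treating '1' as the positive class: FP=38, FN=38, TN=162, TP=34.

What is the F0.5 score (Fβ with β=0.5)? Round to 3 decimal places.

Fβ = (1+β²)·TP / ((1+β²)·TP + β²·FN + FP), with β²=1/4
= 1.25·34 / (1.25·34 + 0.25·38 + 38) = 0.472

0.472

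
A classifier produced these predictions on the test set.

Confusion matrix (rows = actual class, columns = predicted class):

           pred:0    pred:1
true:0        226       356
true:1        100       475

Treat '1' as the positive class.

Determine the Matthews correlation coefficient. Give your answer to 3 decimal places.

MCC = (TP·TN − FP·FN) / √((TP+FP)(TP+FN)(TN+FP)(TN+FN))
Numerator = 475·226 − 356·100 = 71750
Denominator = √(831·575·582·326) = √90658692900 = 301095.8201
MCC = 71750 / 301095.8201 = 0.238

0.238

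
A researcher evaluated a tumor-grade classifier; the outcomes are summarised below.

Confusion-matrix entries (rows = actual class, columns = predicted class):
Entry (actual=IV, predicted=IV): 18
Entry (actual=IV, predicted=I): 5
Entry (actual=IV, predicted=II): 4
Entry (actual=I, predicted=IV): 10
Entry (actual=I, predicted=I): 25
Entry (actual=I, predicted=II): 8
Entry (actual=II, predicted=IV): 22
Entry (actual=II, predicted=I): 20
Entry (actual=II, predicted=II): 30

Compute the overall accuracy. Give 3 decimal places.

Accuracy = trace / total = (18+25+30=73) / 142 = 73/142 = 0.514

0.514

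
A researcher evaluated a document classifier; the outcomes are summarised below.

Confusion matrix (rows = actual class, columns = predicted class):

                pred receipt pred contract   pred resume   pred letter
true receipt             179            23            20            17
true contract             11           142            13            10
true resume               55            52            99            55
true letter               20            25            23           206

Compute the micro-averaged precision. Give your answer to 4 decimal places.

0.6589

Micro-averaging pools counts across classes: ΣTP=626, ΣFP=324, ΣFN=324.
Micro-precision = TP/(TP+FP) on pooled counts = 0.6589 (equals overall accuracy in single-label multiclass).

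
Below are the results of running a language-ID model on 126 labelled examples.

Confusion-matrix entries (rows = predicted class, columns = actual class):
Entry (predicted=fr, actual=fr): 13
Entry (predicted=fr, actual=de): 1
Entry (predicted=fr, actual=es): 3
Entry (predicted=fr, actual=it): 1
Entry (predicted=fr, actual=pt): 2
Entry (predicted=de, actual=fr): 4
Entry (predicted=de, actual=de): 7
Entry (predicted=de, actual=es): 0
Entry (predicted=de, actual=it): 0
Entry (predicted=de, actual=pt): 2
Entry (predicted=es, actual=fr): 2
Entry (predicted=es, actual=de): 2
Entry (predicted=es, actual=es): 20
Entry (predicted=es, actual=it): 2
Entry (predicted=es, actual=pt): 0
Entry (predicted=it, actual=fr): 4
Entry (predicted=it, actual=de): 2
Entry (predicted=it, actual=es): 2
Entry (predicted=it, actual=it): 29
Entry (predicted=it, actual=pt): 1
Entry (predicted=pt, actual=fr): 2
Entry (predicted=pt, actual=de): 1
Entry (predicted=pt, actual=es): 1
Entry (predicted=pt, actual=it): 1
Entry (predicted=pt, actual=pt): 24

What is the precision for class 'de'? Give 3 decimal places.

0.538

precision = TP/(TP+FP).
de: TP=7, FP=4+0+0+2=6 → 7/13 = 0.5385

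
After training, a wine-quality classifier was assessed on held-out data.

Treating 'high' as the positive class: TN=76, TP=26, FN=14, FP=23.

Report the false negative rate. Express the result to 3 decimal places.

0.350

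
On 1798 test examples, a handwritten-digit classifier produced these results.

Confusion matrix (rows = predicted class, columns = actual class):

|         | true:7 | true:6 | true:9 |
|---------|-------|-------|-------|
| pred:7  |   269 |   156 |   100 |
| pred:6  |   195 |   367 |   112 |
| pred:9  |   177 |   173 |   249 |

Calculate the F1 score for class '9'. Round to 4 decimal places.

One-vs-rest for '9': TP = diagonal; FP = other classes predicted '9'; FN = '9' predicted as other.
F1 score = 2·TP/(2·TP+FP+FN).
9: TP=249, FP=177+173=350, FN=100+112=212 → 498/1060 = 0.46981

0.4698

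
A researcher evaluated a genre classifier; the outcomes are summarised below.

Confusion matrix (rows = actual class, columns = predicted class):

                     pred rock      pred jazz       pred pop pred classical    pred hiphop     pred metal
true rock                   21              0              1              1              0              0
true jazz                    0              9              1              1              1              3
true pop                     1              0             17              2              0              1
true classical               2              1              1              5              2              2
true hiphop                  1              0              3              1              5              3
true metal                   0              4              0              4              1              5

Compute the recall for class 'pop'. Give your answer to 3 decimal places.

0.810

recall = TP/(TP+FN).
pop: TP=17, FN=1+0+2+0+1=4 → 17/21 = 0.8095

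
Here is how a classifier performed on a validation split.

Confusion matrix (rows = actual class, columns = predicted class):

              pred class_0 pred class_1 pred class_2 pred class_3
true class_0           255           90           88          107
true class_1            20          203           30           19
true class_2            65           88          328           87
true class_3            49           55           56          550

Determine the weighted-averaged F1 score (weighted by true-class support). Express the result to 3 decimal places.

0.637

Per-class F1 score (2·TP/(2·TP+FP+FN)):
  class_0: TP=255, FP=20+65+49=134, FN=90+88+107=285 → 510/929 = 0.5490
  class_1: TP=203, FP=90+88+55=233, FN=20+30+19=69 → 406/708 = 0.5734
  class_2: TP=328, FP=88+30+56=174, FN=65+88+87=240 → 656/1070 = 0.6131
  class_3: TP=550, FP=107+19+87=213, FN=49+55+56=160 → 1100/1473 = 0.7468
Weighted-F1 score = Σ (supportᵢ/N)·F1 scoreᵢ with N=2090: (540/2090)·0.5490 + (272/2090)·0.5734 + (568/2090)·0.6131 + (710/2090)·0.7468 = 0.637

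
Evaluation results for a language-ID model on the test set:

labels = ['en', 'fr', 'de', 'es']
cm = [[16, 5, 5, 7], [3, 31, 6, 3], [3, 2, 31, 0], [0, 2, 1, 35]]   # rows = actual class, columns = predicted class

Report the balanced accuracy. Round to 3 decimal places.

0.747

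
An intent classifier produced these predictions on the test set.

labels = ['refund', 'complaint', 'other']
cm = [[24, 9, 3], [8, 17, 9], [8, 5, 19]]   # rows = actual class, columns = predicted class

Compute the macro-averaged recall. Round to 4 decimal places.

Per-class recall (TP/(TP+FN)):
  refund: TP=24, FN=9+3=12 → 24/36 = 0.66667
  complaint: TP=17, FN=8+9=17 → 17/34 = 0.50000
  other: TP=19, FN=8+5=13 → 19/32 = 0.59375
Macro-recall = mean = (0.66667 + 0.50000 + 0.59375) / 3 = 0.5868

0.5868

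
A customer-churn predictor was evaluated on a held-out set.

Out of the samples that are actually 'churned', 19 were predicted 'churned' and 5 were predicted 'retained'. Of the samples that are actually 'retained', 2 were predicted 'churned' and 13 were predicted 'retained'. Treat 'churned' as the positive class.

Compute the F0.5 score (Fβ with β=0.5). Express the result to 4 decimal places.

0.8796

Fβ = (1+β²)·TP / ((1+β²)·TP + β²·FN + FP), with β²=1/4
= 1.25·19 / (1.25·19 + 0.25·5 + 2) = 0.8796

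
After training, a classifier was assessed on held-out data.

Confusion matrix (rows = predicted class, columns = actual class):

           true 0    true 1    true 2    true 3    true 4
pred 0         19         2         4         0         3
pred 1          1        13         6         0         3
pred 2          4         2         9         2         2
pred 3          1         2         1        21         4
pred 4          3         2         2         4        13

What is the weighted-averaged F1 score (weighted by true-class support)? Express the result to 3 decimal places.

0.606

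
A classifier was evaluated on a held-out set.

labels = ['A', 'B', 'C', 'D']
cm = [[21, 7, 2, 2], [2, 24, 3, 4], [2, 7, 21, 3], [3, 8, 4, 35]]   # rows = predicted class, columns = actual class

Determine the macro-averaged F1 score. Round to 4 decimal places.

Per-class F1 score (2·TP/(2·TP+FP+FN)):
  A: TP=21, FP=7+2+2=11, FN=2+2+3=7 → 42/60 = 0.70000
  B: TP=24, FP=2+3+4=9, FN=7+7+8=22 → 48/79 = 0.60759
  C: TP=21, FP=2+7+3=12, FN=2+3+4=9 → 42/63 = 0.66667
  D: TP=35, FP=3+8+4=15, FN=2+4+3=9 → 70/94 = 0.74468
Macro-F1 score = mean = (0.70000 + 0.60759 + 0.66667 + 0.74468) / 4 = 0.6797

0.6797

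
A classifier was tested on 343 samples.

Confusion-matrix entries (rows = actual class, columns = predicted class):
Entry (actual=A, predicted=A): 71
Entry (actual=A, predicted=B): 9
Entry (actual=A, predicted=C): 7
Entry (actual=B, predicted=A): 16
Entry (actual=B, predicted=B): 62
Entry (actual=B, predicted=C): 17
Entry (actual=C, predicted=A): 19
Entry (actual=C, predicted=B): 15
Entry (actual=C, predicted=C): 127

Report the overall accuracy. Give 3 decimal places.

0.758

Accuracy = trace / total = (71+62+127=260) / 343 = 260/343 = 0.758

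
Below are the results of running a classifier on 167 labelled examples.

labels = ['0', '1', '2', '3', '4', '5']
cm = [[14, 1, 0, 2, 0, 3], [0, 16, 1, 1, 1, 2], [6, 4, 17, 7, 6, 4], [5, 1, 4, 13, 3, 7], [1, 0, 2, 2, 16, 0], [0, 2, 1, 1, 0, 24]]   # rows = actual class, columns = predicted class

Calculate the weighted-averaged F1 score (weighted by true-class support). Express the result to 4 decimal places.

0.5832

Per-class F1 score (2·TP/(2·TP+FP+FN)):
  0: TP=14, FP=0+6+5+1+0=12, FN=1+0+2+0+3=6 → 28/46 = 0.60870
  1: TP=16, FP=1+4+1+0+2=8, FN=0+1+1+1+2=5 → 32/45 = 0.71111
  2: TP=17, FP=0+1+4+2+1=8, FN=6+4+7+6+4=27 → 34/69 = 0.49275
  3: TP=13, FP=2+1+7+2+1=13, FN=5+1+4+3+7=20 → 26/59 = 0.44068
  4: TP=16, FP=0+1+6+3+0=10, FN=1+0+2+2+0=5 → 32/47 = 0.68085
  5: TP=24, FP=3+2+4+7+0=16, FN=0+2+1+1+0=4 → 48/68 = 0.70588
Weighted-F1 score = Σ (supportᵢ/N)·F1 scoreᵢ with N=167: (20/167)·0.60870 + (21/167)·0.71111 + (44/167)·0.49275 + (33/167)·0.44068 + (21/167)·0.68085 + (28/167)·0.70588 = 0.5832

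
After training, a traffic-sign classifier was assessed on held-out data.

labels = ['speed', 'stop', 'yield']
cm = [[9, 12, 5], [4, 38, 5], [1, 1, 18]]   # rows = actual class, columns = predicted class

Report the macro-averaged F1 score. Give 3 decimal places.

Per-class F1 score (2·TP/(2·TP+FP+FN)):
  speed: TP=9, FP=4+1=5, FN=12+5=17 → 18/40 = 0.4500
  stop: TP=38, FP=12+1=13, FN=4+5=9 → 76/98 = 0.7755
  yield: TP=18, FP=5+5=10, FN=1+1=2 → 36/48 = 0.7500
Macro-F1 score = mean = (0.4500 + 0.7755 + 0.7500) / 3 = 0.659

0.659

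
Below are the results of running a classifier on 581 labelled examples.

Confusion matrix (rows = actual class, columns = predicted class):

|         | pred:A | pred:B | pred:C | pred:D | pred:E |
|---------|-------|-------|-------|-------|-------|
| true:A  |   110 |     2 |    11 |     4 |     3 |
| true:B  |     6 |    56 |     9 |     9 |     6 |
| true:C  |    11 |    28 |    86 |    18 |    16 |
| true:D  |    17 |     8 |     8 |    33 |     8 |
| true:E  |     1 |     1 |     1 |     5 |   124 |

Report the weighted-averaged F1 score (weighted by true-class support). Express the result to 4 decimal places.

0.6961

Per-class F1 score (2·TP/(2·TP+FP+FN)):
  A: TP=110, FP=6+11+17+1=35, FN=2+11+4+3=20 → 220/275 = 0.80000
  B: TP=56, FP=2+28+8+1=39, FN=6+9+9+6=30 → 112/181 = 0.61878
  C: TP=86, FP=11+9+8+1=29, FN=11+28+18+16=73 → 172/274 = 0.62774
  D: TP=33, FP=4+9+18+5=36, FN=17+8+8+8=41 → 66/143 = 0.46154
  E: TP=124, FP=3+6+16+8=33, FN=1+1+1+5=8 → 248/289 = 0.85813
Weighted-F1 score = Σ (supportᵢ/N)·F1 scoreᵢ with N=581: (130/581)·0.80000 + (86/581)·0.61878 + (159/581)·0.62774 + (74/581)·0.46154 + (132/581)·0.85813 = 0.6961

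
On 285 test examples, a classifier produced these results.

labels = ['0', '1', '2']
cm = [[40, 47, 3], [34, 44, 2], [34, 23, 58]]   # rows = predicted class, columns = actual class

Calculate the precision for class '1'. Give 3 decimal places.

0.550

One-vs-rest for '1': TP = diagonal; FP = other classes predicted '1'; FN = '1' predicted as other.
precision = TP/(TP+FP).
1: TP=44, FP=34+2=36 → 44/80 = 0.5500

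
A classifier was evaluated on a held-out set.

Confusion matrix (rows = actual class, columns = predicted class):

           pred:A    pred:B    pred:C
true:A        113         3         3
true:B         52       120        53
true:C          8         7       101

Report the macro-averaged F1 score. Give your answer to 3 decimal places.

0.730

Per-class F1 score (2·TP/(2·TP+FP+FN)):
  A: TP=113, FP=52+8=60, FN=3+3=6 → 226/292 = 0.7740
  B: TP=120, FP=3+7=10, FN=52+53=105 → 240/355 = 0.6761
  C: TP=101, FP=3+53=56, FN=8+7=15 → 202/273 = 0.7399
Macro-F1 score = mean = (0.7740 + 0.6761 + 0.7399) / 3 = 0.730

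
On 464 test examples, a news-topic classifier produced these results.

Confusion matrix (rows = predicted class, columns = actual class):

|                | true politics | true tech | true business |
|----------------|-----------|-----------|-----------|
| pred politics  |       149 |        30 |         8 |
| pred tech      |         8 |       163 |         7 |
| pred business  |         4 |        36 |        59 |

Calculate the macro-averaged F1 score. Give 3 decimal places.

0.780

Per-class F1 score (2·TP/(2·TP+FP+FN)):
  politics: TP=149, FP=30+8=38, FN=8+4=12 → 298/348 = 0.8563
  tech: TP=163, FP=8+7=15, FN=30+36=66 → 326/407 = 0.8010
  business: TP=59, FP=4+36=40, FN=8+7=15 → 118/173 = 0.6821
Macro-F1 score = mean = (0.8563 + 0.8010 + 0.6821) / 3 = 0.780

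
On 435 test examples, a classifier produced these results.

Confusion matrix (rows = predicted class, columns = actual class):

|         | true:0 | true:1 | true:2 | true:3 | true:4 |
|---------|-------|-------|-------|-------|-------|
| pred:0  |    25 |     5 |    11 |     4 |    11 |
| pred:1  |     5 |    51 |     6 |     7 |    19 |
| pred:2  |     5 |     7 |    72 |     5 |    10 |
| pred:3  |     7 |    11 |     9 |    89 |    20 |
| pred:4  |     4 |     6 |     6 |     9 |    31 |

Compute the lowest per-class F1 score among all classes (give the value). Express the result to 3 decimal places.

0.422

Per-class F1 score (2·TP/(2·TP+FP+FN)):
  0: TP=25, FP=5+11+4+11=31, FN=5+5+7+4=21 → 50/102 = 0.4902
  1: TP=51, FP=5+6+7+19=37, FN=5+7+11+6=29 → 102/168 = 0.6071
  2: TP=72, FP=5+7+5+10=27, FN=11+6+9+6=32 → 144/203 = 0.7094
  3: TP=89, FP=7+11+9+20=47, FN=4+7+5+9=25 → 178/250 = 0.7120
  4: TP=31, FP=4+6+6+9=25, FN=11+19+10+20=60 → 62/147 = 0.4218
Lowest is class '4' with F1 score = 0.422.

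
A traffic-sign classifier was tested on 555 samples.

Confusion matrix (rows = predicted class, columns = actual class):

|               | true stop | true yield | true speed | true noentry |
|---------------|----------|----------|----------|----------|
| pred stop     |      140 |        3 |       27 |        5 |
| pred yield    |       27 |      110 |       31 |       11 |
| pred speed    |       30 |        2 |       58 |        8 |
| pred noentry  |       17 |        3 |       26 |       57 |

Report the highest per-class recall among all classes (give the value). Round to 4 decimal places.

0.9322

Per-class recall (TP/(TP+FN)):
  stop: TP=140, FN=27+30+17=74 → 140/214 = 0.65421
  yield: TP=110, FN=3+2+3=8 → 110/118 = 0.93220
  speed: TP=58, FN=27+31+26=84 → 58/142 = 0.40845
  noentry: TP=57, FN=5+11+8=24 → 57/81 = 0.70370
Highest is class 'yield' with recall = 0.9322.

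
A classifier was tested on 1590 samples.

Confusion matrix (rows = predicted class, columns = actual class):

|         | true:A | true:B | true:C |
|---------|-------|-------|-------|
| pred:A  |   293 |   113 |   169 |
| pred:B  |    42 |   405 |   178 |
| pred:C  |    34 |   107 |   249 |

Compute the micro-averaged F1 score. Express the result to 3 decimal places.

0.596

Micro-averaging pools counts across classes: ΣTP=947, ΣFP=643, ΣFN=643.
Micro-F1 score = 2·TP/(2·TP+FP+FN) on pooled counts = 0.596 (equals overall accuracy in single-label multiclass).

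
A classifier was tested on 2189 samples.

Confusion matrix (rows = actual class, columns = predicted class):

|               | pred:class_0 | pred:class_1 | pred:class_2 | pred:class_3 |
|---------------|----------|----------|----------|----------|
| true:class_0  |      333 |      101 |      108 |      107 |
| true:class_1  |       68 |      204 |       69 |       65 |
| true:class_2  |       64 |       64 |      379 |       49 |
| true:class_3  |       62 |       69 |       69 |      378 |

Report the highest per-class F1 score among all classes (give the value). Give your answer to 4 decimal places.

Per-class F1 score (2·TP/(2·TP+FP+FN)):
  class_0: TP=333, FP=68+64+62=194, FN=101+108+107=316 → 666/1176 = 0.56633
  class_1: TP=204, FP=101+64+69=234, FN=68+69+65=202 → 408/844 = 0.48341
  class_2: TP=379, FP=108+69+69=246, FN=64+64+49=177 → 758/1181 = 0.64183
  class_3: TP=378, FP=107+65+49=221, FN=62+69+69=200 → 756/1177 = 0.64231
Highest is class 'class_3' with F1 score = 0.6423.

0.6423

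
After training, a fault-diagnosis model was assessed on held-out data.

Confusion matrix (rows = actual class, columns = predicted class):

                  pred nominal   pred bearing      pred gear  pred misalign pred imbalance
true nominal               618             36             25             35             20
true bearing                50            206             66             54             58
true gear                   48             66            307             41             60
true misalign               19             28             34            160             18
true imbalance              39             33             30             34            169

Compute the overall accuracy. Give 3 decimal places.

Accuracy = trace / total = (618+206+307+160+169=1460) / 2254 = 1460/2254 = 0.648

0.648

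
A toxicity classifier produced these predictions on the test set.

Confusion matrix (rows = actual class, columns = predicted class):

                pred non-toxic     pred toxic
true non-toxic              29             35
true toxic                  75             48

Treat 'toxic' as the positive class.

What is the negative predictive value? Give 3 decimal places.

0.279

NPV = TN/(TN+FN) = 29/(29+75) = 0.279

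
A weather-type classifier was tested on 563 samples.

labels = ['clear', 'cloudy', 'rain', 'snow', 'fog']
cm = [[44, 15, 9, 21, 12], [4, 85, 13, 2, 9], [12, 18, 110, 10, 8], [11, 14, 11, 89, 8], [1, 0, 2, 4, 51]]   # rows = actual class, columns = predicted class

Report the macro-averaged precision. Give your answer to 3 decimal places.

Per-class precision (TP/(TP+FP)):
  clear: TP=44, FP=4+12+11+1=28 → 44/72 = 0.6111
  cloudy: TP=85, FP=15+18+14+0=47 → 85/132 = 0.6439
  rain: TP=110, FP=9+13+11+2=35 → 110/145 = 0.7586
  snow: TP=89, FP=21+2+10+4=37 → 89/126 = 0.7063
  fog: TP=51, FP=12+9+8+8=37 → 51/88 = 0.5795
Macro-precision = mean = (0.6111 + 0.6439 + 0.7586 + 0.7063 + 0.5795) / 5 = 0.660

0.660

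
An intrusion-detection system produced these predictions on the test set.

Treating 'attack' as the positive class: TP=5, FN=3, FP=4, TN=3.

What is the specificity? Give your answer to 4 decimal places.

0.4286

Specificity = TN/(TN+FP) = 3/(3+4) = 0.4286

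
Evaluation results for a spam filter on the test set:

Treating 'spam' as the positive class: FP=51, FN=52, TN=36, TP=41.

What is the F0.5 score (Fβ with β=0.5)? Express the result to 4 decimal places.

Fβ = (1+β²)·TP / ((1+β²)·TP + β²·FN + FP), with β²=1/4
= 1.25·41 / (1.25·41 + 0.25·52 + 51) = 0.4447

0.4447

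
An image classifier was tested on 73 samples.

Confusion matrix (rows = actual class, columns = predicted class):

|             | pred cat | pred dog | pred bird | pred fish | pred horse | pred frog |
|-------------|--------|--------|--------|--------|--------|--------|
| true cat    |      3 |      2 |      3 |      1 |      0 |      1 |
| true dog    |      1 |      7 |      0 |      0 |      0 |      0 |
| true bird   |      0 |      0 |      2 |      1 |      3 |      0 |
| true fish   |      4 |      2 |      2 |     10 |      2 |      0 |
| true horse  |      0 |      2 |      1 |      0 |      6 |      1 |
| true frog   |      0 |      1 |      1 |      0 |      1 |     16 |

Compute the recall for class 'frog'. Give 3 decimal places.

Take TP from the diagonal, FP from the rest of the 'frog' prediction marginal, FN from the rest of the 'frog' actual marginal.
recall = TP/(TP+FN).
frog: TP=16, FN=0+1+1+0+1=3 → 16/19 = 0.8421

0.842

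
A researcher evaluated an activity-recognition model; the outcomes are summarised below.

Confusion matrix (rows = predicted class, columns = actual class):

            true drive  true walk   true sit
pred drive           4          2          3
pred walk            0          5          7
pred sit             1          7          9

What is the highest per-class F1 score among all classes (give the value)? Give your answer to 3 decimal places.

0.571

Per-class F1 score (2·TP/(2·TP+FP+FN)):
  drive: TP=4, FP=2+3=5, FN=0+1=1 → 8/14 = 0.5714
  walk: TP=5, FP=0+7=7, FN=2+7=9 → 10/26 = 0.3846
  sit: TP=9, FP=1+7=8, FN=3+7=10 → 18/36 = 0.5000
Highest is class 'drive' with F1 score = 0.571.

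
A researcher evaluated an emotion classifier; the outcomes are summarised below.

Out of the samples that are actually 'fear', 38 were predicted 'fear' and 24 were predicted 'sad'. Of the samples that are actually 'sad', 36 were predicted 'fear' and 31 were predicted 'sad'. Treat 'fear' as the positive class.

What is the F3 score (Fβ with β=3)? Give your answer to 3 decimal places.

0.601

Fβ = (1+β²)·TP / ((1+β²)·TP + β²·FN + FP), with β²=9
= 10·38 / (10·38 + 9·24 + 36) = 0.601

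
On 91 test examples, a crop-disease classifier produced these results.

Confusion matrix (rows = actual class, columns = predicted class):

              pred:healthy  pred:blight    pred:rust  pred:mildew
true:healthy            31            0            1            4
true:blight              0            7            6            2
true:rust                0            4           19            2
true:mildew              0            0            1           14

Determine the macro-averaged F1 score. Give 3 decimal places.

0.738

Per-class F1 score (2·TP/(2·TP+FP+FN)):
  healthy: TP=31, FP=0+0+0=0, FN=0+1+4=5 → 62/67 = 0.9254
  blight: TP=7, FP=0+4+0=4, FN=0+6+2=8 → 14/26 = 0.5385
  rust: TP=19, FP=1+6+1=8, FN=0+4+2=6 → 38/52 = 0.7308
  mildew: TP=14, FP=4+2+2=8, FN=0+0+1=1 → 28/37 = 0.7568
Macro-F1 score = mean = (0.9254 + 0.5385 + 0.7308 + 0.7568) / 4 = 0.738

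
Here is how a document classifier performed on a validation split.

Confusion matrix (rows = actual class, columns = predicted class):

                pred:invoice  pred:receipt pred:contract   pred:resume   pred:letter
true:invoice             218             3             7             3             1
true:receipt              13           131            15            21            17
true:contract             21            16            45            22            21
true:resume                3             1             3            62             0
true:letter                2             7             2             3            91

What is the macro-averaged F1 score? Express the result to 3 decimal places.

0.710

Per-class F1 score (2·TP/(2·TP+FP+FN)):
  invoice: TP=218, FP=13+21+3+2=39, FN=3+7+3+1=14 → 436/489 = 0.8916
  receipt: TP=131, FP=3+16+1+7=27, FN=13+15+21+17=66 → 262/355 = 0.7380
  contract: TP=45, FP=7+15+3+2=27, FN=21+16+22+21=80 → 90/197 = 0.4569
  resume: TP=62, FP=3+21+22+3=49, FN=3+1+3+0=7 → 124/180 = 0.6889
  letter: TP=91, FP=1+17+21+0=39, FN=2+7+2+3=14 → 182/235 = 0.7745
Macro-F1 score = mean = (0.8916 + 0.7380 + 0.4569 + 0.6889 + 0.7745) / 5 = 0.710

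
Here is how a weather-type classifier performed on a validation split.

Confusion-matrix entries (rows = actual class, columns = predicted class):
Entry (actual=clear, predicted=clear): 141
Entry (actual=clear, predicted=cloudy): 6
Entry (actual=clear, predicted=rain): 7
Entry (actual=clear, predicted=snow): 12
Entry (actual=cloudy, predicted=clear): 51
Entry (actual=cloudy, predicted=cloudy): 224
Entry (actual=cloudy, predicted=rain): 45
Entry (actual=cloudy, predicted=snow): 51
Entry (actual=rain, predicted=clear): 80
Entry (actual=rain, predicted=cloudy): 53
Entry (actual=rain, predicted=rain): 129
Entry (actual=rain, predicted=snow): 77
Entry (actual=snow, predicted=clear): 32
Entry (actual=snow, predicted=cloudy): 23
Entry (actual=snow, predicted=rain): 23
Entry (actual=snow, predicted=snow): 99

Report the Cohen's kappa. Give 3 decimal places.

Observed agreement pₒ = trace/N = 593/1053 = 0.5632
Expected agreement pₑ = Σ (rowᵢ·colᵢ)/N² = (166·304 + 371·306 + 339·204 + 177·239)/1053² = 0.2484
κ = (pₒ − pₑ)/(1 − pₑ) = (0.5632 − 0.2484)/(1 − 0.2484) = 0.419

0.419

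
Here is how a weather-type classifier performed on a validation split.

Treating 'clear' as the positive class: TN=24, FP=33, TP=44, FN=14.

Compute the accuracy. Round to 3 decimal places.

Accuracy = (TP+TN)/N = (44+24)/115 = 0.591

0.591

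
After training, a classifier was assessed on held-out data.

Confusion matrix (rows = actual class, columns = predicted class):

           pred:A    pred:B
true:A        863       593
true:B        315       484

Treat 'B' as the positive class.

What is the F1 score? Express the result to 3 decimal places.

0.516

Precision = TP/(TP+FP) = 484/1077 = 0.4494
Recall = TP/(TP+FN) = 484/799 = 0.6058
F1 = 2·TP/(2·TP+FP+FN) = 968/1876 = 0.516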